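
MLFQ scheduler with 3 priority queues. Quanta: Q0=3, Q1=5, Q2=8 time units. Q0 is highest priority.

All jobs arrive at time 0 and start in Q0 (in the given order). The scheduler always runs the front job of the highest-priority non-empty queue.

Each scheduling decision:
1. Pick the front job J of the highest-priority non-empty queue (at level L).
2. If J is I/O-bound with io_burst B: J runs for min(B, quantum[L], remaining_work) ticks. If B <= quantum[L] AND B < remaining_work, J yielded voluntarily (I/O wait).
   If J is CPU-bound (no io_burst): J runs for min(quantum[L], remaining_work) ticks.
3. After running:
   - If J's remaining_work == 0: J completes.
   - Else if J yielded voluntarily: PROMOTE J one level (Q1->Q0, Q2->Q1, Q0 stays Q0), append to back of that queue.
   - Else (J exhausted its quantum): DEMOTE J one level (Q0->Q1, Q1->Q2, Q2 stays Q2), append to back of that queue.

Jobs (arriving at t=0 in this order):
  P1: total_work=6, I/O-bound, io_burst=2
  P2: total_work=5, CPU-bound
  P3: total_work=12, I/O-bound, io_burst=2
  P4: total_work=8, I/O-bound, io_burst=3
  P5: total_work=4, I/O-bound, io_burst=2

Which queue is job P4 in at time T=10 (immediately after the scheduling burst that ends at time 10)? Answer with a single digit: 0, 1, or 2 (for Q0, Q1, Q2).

Answer: 0

Derivation:
t=0-2: P1@Q0 runs 2, rem=4, I/O yield, promote→Q0. Q0=[P2,P3,P4,P5,P1] Q1=[] Q2=[]
t=2-5: P2@Q0 runs 3, rem=2, quantum used, demote→Q1. Q0=[P3,P4,P5,P1] Q1=[P2] Q2=[]
t=5-7: P3@Q0 runs 2, rem=10, I/O yield, promote→Q0. Q0=[P4,P5,P1,P3] Q1=[P2] Q2=[]
t=7-10: P4@Q0 runs 3, rem=5, I/O yield, promote→Q0. Q0=[P5,P1,P3,P4] Q1=[P2] Q2=[]
t=10-12: P5@Q0 runs 2, rem=2, I/O yield, promote→Q0. Q0=[P1,P3,P4,P5] Q1=[P2] Q2=[]
t=12-14: P1@Q0 runs 2, rem=2, I/O yield, promote→Q0. Q0=[P3,P4,P5,P1] Q1=[P2] Q2=[]
t=14-16: P3@Q0 runs 2, rem=8, I/O yield, promote→Q0. Q0=[P4,P5,P1,P3] Q1=[P2] Q2=[]
t=16-19: P4@Q0 runs 3, rem=2, I/O yield, promote→Q0. Q0=[P5,P1,P3,P4] Q1=[P2] Q2=[]
t=19-21: P5@Q0 runs 2, rem=0, completes. Q0=[P1,P3,P4] Q1=[P2] Q2=[]
t=21-23: P1@Q0 runs 2, rem=0, completes. Q0=[P3,P4] Q1=[P2] Q2=[]
t=23-25: P3@Q0 runs 2, rem=6, I/O yield, promote→Q0. Q0=[P4,P3] Q1=[P2] Q2=[]
t=25-27: P4@Q0 runs 2, rem=0, completes. Q0=[P3] Q1=[P2] Q2=[]
t=27-29: P3@Q0 runs 2, rem=4, I/O yield, promote→Q0. Q0=[P3] Q1=[P2] Q2=[]
t=29-31: P3@Q0 runs 2, rem=2, I/O yield, promote→Q0. Q0=[P3] Q1=[P2] Q2=[]
t=31-33: P3@Q0 runs 2, rem=0, completes. Q0=[] Q1=[P2] Q2=[]
t=33-35: P2@Q1 runs 2, rem=0, completes. Q0=[] Q1=[] Q2=[]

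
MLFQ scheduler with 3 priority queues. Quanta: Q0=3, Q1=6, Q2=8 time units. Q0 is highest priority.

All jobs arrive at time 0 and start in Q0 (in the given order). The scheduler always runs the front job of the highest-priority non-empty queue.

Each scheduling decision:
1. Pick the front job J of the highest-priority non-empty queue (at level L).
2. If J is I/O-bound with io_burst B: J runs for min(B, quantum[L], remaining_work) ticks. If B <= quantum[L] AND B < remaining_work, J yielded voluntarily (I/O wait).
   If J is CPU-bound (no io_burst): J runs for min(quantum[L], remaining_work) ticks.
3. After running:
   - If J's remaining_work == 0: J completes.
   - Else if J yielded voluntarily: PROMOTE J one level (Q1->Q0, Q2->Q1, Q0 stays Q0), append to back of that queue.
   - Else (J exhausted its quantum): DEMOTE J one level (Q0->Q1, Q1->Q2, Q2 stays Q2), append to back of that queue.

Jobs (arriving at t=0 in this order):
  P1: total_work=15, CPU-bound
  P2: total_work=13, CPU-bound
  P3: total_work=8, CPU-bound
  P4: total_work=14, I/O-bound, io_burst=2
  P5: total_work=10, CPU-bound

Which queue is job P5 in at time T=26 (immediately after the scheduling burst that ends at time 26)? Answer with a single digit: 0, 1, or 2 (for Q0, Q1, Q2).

t=0-3: P1@Q0 runs 3, rem=12, quantum used, demote→Q1. Q0=[P2,P3,P4,P5] Q1=[P1] Q2=[]
t=3-6: P2@Q0 runs 3, rem=10, quantum used, demote→Q1. Q0=[P3,P4,P5] Q1=[P1,P2] Q2=[]
t=6-9: P3@Q0 runs 3, rem=5, quantum used, demote→Q1. Q0=[P4,P5] Q1=[P1,P2,P3] Q2=[]
t=9-11: P4@Q0 runs 2, rem=12, I/O yield, promote→Q0. Q0=[P5,P4] Q1=[P1,P2,P3] Q2=[]
t=11-14: P5@Q0 runs 3, rem=7, quantum used, demote→Q1. Q0=[P4] Q1=[P1,P2,P3,P5] Q2=[]
t=14-16: P4@Q0 runs 2, rem=10, I/O yield, promote→Q0. Q0=[P4] Q1=[P1,P2,P3,P5] Q2=[]
t=16-18: P4@Q0 runs 2, rem=8, I/O yield, promote→Q0. Q0=[P4] Q1=[P1,P2,P3,P5] Q2=[]
t=18-20: P4@Q0 runs 2, rem=6, I/O yield, promote→Q0. Q0=[P4] Q1=[P1,P2,P3,P5] Q2=[]
t=20-22: P4@Q0 runs 2, rem=4, I/O yield, promote→Q0. Q0=[P4] Q1=[P1,P2,P3,P5] Q2=[]
t=22-24: P4@Q0 runs 2, rem=2, I/O yield, promote→Q0. Q0=[P4] Q1=[P1,P2,P3,P5] Q2=[]
t=24-26: P4@Q0 runs 2, rem=0, completes. Q0=[] Q1=[P1,P2,P3,P5] Q2=[]
t=26-32: P1@Q1 runs 6, rem=6, quantum used, demote→Q2. Q0=[] Q1=[P2,P3,P5] Q2=[P1]
t=32-38: P2@Q1 runs 6, rem=4, quantum used, demote→Q2. Q0=[] Q1=[P3,P5] Q2=[P1,P2]
t=38-43: P3@Q1 runs 5, rem=0, completes. Q0=[] Q1=[P5] Q2=[P1,P2]
t=43-49: P5@Q1 runs 6, rem=1, quantum used, demote→Q2. Q0=[] Q1=[] Q2=[P1,P2,P5]
t=49-55: P1@Q2 runs 6, rem=0, completes. Q0=[] Q1=[] Q2=[P2,P5]
t=55-59: P2@Q2 runs 4, rem=0, completes. Q0=[] Q1=[] Q2=[P5]
t=59-60: P5@Q2 runs 1, rem=0, completes. Q0=[] Q1=[] Q2=[]

Answer: 1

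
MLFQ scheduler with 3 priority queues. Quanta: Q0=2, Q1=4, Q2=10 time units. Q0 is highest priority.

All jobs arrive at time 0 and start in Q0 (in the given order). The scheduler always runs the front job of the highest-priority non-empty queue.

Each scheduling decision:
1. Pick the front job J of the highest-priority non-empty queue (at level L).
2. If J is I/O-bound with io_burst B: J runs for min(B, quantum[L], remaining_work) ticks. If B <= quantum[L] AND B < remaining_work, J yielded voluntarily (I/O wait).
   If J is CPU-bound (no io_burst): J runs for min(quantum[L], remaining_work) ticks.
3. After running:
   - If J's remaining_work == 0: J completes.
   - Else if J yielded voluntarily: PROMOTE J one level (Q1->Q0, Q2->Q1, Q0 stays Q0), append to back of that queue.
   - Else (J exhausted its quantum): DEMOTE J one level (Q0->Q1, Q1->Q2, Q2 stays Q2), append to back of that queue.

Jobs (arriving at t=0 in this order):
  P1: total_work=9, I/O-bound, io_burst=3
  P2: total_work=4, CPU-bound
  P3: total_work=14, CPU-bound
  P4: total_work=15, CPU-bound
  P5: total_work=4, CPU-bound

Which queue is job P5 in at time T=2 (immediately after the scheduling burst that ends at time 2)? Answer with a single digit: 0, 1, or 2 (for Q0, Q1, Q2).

Answer: 0

Derivation:
t=0-2: P1@Q0 runs 2, rem=7, quantum used, demote→Q1. Q0=[P2,P3,P4,P5] Q1=[P1] Q2=[]
t=2-4: P2@Q0 runs 2, rem=2, quantum used, demote→Q1. Q0=[P3,P4,P5] Q1=[P1,P2] Q2=[]
t=4-6: P3@Q0 runs 2, rem=12, quantum used, demote→Q1. Q0=[P4,P5] Q1=[P1,P2,P3] Q2=[]
t=6-8: P4@Q0 runs 2, rem=13, quantum used, demote→Q1. Q0=[P5] Q1=[P1,P2,P3,P4] Q2=[]
t=8-10: P5@Q0 runs 2, rem=2, quantum used, demote→Q1. Q0=[] Q1=[P1,P2,P3,P4,P5] Q2=[]
t=10-13: P1@Q1 runs 3, rem=4, I/O yield, promote→Q0. Q0=[P1] Q1=[P2,P3,P4,P5] Q2=[]
t=13-15: P1@Q0 runs 2, rem=2, quantum used, demote→Q1. Q0=[] Q1=[P2,P3,P4,P5,P1] Q2=[]
t=15-17: P2@Q1 runs 2, rem=0, completes. Q0=[] Q1=[P3,P4,P5,P1] Q2=[]
t=17-21: P3@Q1 runs 4, rem=8, quantum used, demote→Q2. Q0=[] Q1=[P4,P5,P1] Q2=[P3]
t=21-25: P4@Q1 runs 4, rem=9, quantum used, demote→Q2. Q0=[] Q1=[P5,P1] Q2=[P3,P4]
t=25-27: P5@Q1 runs 2, rem=0, completes. Q0=[] Q1=[P1] Q2=[P3,P4]
t=27-29: P1@Q1 runs 2, rem=0, completes. Q0=[] Q1=[] Q2=[P3,P4]
t=29-37: P3@Q2 runs 8, rem=0, completes. Q0=[] Q1=[] Q2=[P4]
t=37-46: P4@Q2 runs 9, rem=0, completes. Q0=[] Q1=[] Q2=[]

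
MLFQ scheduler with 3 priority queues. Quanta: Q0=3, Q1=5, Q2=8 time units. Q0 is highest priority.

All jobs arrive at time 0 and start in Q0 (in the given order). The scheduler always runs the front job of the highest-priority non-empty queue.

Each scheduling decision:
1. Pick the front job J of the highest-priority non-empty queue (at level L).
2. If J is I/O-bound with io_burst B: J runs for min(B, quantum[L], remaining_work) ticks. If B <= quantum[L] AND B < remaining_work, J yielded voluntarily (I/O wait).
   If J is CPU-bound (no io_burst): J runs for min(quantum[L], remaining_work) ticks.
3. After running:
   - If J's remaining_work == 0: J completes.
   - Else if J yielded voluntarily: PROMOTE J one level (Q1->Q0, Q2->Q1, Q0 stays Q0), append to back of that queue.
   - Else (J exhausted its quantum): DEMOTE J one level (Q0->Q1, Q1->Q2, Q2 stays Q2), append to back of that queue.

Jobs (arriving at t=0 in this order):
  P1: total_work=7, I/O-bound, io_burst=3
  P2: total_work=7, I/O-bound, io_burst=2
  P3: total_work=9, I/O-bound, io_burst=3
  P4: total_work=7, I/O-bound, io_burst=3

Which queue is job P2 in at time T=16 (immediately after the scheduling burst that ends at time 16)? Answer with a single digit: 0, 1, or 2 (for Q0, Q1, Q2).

Answer: 0

Derivation:
t=0-3: P1@Q0 runs 3, rem=4, I/O yield, promote→Q0. Q0=[P2,P3,P4,P1] Q1=[] Q2=[]
t=3-5: P2@Q0 runs 2, rem=5, I/O yield, promote→Q0. Q0=[P3,P4,P1,P2] Q1=[] Q2=[]
t=5-8: P3@Q0 runs 3, rem=6, I/O yield, promote→Q0. Q0=[P4,P1,P2,P3] Q1=[] Q2=[]
t=8-11: P4@Q0 runs 3, rem=4, I/O yield, promote→Q0. Q0=[P1,P2,P3,P4] Q1=[] Q2=[]
t=11-14: P1@Q0 runs 3, rem=1, I/O yield, promote→Q0. Q0=[P2,P3,P4,P1] Q1=[] Q2=[]
t=14-16: P2@Q0 runs 2, rem=3, I/O yield, promote→Q0. Q0=[P3,P4,P1,P2] Q1=[] Q2=[]
t=16-19: P3@Q0 runs 3, rem=3, I/O yield, promote→Q0. Q0=[P4,P1,P2,P3] Q1=[] Q2=[]
t=19-22: P4@Q0 runs 3, rem=1, I/O yield, promote→Q0. Q0=[P1,P2,P3,P4] Q1=[] Q2=[]
t=22-23: P1@Q0 runs 1, rem=0, completes. Q0=[P2,P3,P4] Q1=[] Q2=[]
t=23-25: P2@Q0 runs 2, rem=1, I/O yield, promote→Q0. Q0=[P3,P4,P2] Q1=[] Q2=[]
t=25-28: P3@Q0 runs 3, rem=0, completes. Q0=[P4,P2] Q1=[] Q2=[]
t=28-29: P4@Q0 runs 1, rem=0, completes. Q0=[P2] Q1=[] Q2=[]
t=29-30: P2@Q0 runs 1, rem=0, completes. Q0=[] Q1=[] Q2=[]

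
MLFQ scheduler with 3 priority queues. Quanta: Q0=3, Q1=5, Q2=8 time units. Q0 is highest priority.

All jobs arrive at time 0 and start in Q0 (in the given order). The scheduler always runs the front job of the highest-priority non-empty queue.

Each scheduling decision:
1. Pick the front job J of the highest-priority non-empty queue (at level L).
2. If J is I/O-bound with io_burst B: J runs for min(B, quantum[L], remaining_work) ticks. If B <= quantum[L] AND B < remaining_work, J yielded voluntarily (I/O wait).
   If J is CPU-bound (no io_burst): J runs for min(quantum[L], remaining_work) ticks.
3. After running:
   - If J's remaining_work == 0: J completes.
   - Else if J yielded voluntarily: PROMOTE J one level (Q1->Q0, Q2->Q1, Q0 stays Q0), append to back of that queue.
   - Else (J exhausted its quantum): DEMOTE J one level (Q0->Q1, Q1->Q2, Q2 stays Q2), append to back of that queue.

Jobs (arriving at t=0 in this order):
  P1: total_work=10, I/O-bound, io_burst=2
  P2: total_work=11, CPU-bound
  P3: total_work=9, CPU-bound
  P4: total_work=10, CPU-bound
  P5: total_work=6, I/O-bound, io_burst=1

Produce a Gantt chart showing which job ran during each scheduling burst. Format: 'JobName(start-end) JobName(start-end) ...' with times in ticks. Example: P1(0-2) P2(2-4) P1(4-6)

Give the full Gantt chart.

t=0-2: P1@Q0 runs 2, rem=8, I/O yield, promote→Q0. Q0=[P2,P3,P4,P5,P1] Q1=[] Q2=[]
t=2-5: P2@Q0 runs 3, rem=8, quantum used, demote→Q1. Q0=[P3,P4,P5,P1] Q1=[P2] Q2=[]
t=5-8: P3@Q0 runs 3, rem=6, quantum used, demote→Q1. Q0=[P4,P5,P1] Q1=[P2,P3] Q2=[]
t=8-11: P4@Q0 runs 3, rem=7, quantum used, demote→Q1. Q0=[P5,P1] Q1=[P2,P3,P4] Q2=[]
t=11-12: P5@Q0 runs 1, rem=5, I/O yield, promote→Q0. Q0=[P1,P5] Q1=[P2,P3,P4] Q2=[]
t=12-14: P1@Q0 runs 2, rem=6, I/O yield, promote→Q0. Q0=[P5,P1] Q1=[P2,P3,P4] Q2=[]
t=14-15: P5@Q0 runs 1, rem=4, I/O yield, promote→Q0. Q0=[P1,P5] Q1=[P2,P3,P4] Q2=[]
t=15-17: P1@Q0 runs 2, rem=4, I/O yield, promote→Q0. Q0=[P5,P1] Q1=[P2,P3,P4] Q2=[]
t=17-18: P5@Q0 runs 1, rem=3, I/O yield, promote→Q0. Q0=[P1,P5] Q1=[P2,P3,P4] Q2=[]
t=18-20: P1@Q0 runs 2, rem=2, I/O yield, promote→Q0. Q0=[P5,P1] Q1=[P2,P3,P4] Q2=[]
t=20-21: P5@Q0 runs 1, rem=2, I/O yield, promote→Q0. Q0=[P1,P5] Q1=[P2,P3,P4] Q2=[]
t=21-23: P1@Q0 runs 2, rem=0, completes. Q0=[P5] Q1=[P2,P3,P4] Q2=[]
t=23-24: P5@Q0 runs 1, rem=1, I/O yield, promote→Q0. Q0=[P5] Q1=[P2,P3,P4] Q2=[]
t=24-25: P5@Q0 runs 1, rem=0, completes. Q0=[] Q1=[P2,P3,P4] Q2=[]
t=25-30: P2@Q1 runs 5, rem=3, quantum used, demote→Q2. Q0=[] Q1=[P3,P4] Q2=[P2]
t=30-35: P3@Q1 runs 5, rem=1, quantum used, demote→Q2. Q0=[] Q1=[P4] Q2=[P2,P3]
t=35-40: P4@Q1 runs 5, rem=2, quantum used, demote→Q2. Q0=[] Q1=[] Q2=[P2,P3,P4]
t=40-43: P2@Q2 runs 3, rem=0, completes. Q0=[] Q1=[] Q2=[P3,P4]
t=43-44: P3@Q2 runs 1, rem=0, completes. Q0=[] Q1=[] Q2=[P4]
t=44-46: P4@Q2 runs 2, rem=0, completes. Q0=[] Q1=[] Q2=[]

Answer: P1(0-2) P2(2-5) P3(5-8) P4(8-11) P5(11-12) P1(12-14) P5(14-15) P1(15-17) P5(17-18) P1(18-20) P5(20-21) P1(21-23) P5(23-24) P5(24-25) P2(25-30) P3(30-35) P4(35-40) P2(40-43) P3(43-44) P4(44-46)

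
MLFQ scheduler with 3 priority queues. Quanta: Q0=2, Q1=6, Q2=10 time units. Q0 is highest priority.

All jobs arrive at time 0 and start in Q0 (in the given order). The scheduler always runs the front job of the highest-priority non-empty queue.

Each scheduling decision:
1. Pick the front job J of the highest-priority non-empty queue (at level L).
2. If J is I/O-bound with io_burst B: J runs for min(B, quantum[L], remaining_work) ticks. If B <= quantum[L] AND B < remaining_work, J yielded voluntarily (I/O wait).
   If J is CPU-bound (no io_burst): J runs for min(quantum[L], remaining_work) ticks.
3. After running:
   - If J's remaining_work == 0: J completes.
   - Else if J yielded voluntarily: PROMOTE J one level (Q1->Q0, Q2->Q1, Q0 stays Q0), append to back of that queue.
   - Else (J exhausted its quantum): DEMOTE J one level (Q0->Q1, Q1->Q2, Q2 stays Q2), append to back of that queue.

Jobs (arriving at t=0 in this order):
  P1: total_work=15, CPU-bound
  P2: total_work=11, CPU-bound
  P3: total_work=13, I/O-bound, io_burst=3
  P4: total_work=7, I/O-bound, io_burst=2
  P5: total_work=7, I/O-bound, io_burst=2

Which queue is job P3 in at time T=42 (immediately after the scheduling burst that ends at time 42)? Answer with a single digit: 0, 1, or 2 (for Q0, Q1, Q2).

Answer: 1

Derivation:
t=0-2: P1@Q0 runs 2, rem=13, quantum used, demote→Q1. Q0=[P2,P3,P4,P5] Q1=[P1] Q2=[]
t=2-4: P2@Q0 runs 2, rem=9, quantum used, demote→Q1. Q0=[P3,P4,P5] Q1=[P1,P2] Q2=[]
t=4-6: P3@Q0 runs 2, rem=11, quantum used, demote→Q1. Q0=[P4,P5] Q1=[P1,P2,P3] Q2=[]
t=6-8: P4@Q0 runs 2, rem=5, I/O yield, promote→Q0. Q0=[P5,P4] Q1=[P1,P2,P3] Q2=[]
t=8-10: P5@Q0 runs 2, rem=5, I/O yield, promote→Q0. Q0=[P4,P5] Q1=[P1,P2,P3] Q2=[]
t=10-12: P4@Q0 runs 2, rem=3, I/O yield, promote→Q0. Q0=[P5,P4] Q1=[P1,P2,P3] Q2=[]
t=12-14: P5@Q0 runs 2, rem=3, I/O yield, promote→Q0. Q0=[P4,P5] Q1=[P1,P2,P3] Q2=[]
t=14-16: P4@Q0 runs 2, rem=1, I/O yield, promote→Q0. Q0=[P5,P4] Q1=[P1,P2,P3] Q2=[]
t=16-18: P5@Q0 runs 2, rem=1, I/O yield, promote→Q0. Q0=[P4,P5] Q1=[P1,P2,P3] Q2=[]
t=18-19: P4@Q0 runs 1, rem=0, completes. Q0=[P5] Q1=[P1,P2,P3] Q2=[]
t=19-20: P5@Q0 runs 1, rem=0, completes. Q0=[] Q1=[P1,P2,P3] Q2=[]
t=20-26: P1@Q1 runs 6, rem=7, quantum used, demote→Q2. Q0=[] Q1=[P2,P3] Q2=[P1]
t=26-32: P2@Q1 runs 6, rem=3, quantum used, demote→Q2. Q0=[] Q1=[P3] Q2=[P1,P2]
t=32-35: P3@Q1 runs 3, rem=8, I/O yield, promote→Q0. Q0=[P3] Q1=[] Q2=[P1,P2]
t=35-37: P3@Q0 runs 2, rem=6, quantum used, demote→Q1. Q0=[] Q1=[P3] Q2=[P1,P2]
t=37-40: P3@Q1 runs 3, rem=3, I/O yield, promote→Q0. Q0=[P3] Q1=[] Q2=[P1,P2]
t=40-42: P3@Q0 runs 2, rem=1, quantum used, demote→Q1. Q0=[] Q1=[P3] Q2=[P1,P2]
t=42-43: P3@Q1 runs 1, rem=0, completes. Q0=[] Q1=[] Q2=[P1,P2]
t=43-50: P1@Q2 runs 7, rem=0, completes. Q0=[] Q1=[] Q2=[P2]
t=50-53: P2@Q2 runs 3, rem=0, completes. Q0=[] Q1=[] Q2=[]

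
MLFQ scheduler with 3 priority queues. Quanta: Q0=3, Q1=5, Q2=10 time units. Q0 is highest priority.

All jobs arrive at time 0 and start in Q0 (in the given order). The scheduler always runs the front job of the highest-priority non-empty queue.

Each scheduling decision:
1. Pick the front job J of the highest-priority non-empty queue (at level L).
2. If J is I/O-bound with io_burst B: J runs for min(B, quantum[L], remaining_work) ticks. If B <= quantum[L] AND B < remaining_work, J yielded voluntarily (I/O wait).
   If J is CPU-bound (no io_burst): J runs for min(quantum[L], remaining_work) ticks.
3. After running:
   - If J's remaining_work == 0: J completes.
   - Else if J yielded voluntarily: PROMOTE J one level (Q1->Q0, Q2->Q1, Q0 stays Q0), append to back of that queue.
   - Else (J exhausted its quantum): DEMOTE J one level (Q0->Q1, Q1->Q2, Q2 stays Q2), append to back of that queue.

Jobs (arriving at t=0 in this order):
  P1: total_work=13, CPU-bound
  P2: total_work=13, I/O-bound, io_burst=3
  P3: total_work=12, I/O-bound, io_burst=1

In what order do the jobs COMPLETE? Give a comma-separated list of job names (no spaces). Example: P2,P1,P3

Answer: P2,P3,P1

Derivation:
t=0-3: P1@Q0 runs 3, rem=10, quantum used, demote→Q1. Q0=[P2,P3] Q1=[P1] Q2=[]
t=3-6: P2@Q0 runs 3, rem=10, I/O yield, promote→Q0. Q0=[P3,P2] Q1=[P1] Q2=[]
t=6-7: P3@Q0 runs 1, rem=11, I/O yield, promote→Q0. Q0=[P2,P3] Q1=[P1] Q2=[]
t=7-10: P2@Q0 runs 3, rem=7, I/O yield, promote→Q0. Q0=[P3,P2] Q1=[P1] Q2=[]
t=10-11: P3@Q0 runs 1, rem=10, I/O yield, promote→Q0. Q0=[P2,P3] Q1=[P1] Q2=[]
t=11-14: P2@Q0 runs 3, rem=4, I/O yield, promote→Q0. Q0=[P3,P2] Q1=[P1] Q2=[]
t=14-15: P3@Q0 runs 1, rem=9, I/O yield, promote→Q0. Q0=[P2,P3] Q1=[P1] Q2=[]
t=15-18: P2@Q0 runs 3, rem=1, I/O yield, promote→Q0. Q0=[P3,P2] Q1=[P1] Q2=[]
t=18-19: P3@Q0 runs 1, rem=8, I/O yield, promote→Q0. Q0=[P2,P3] Q1=[P1] Q2=[]
t=19-20: P2@Q0 runs 1, rem=0, completes. Q0=[P3] Q1=[P1] Q2=[]
t=20-21: P3@Q0 runs 1, rem=7, I/O yield, promote→Q0. Q0=[P3] Q1=[P1] Q2=[]
t=21-22: P3@Q0 runs 1, rem=6, I/O yield, promote→Q0. Q0=[P3] Q1=[P1] Q2=[]
t=22-23: P3@Q0 runs 1, rem=5, I/O yield, promote→Q0. Q0=[P3] Q1=[P1] Q2=[]
t=23-24: P3@Q0 runs 1, rem=4, I/O yield, promote→Q0. Q0=[P3] Q1=[P1] Q2=[]
t=24-25: P3@Q0 runs 1, rem=3, I/O yield, promote→Q0. Q0=[P3] Q1=[P1] Q2=[]
t=25-26: P3@Q0 runs 1, rem=2, I/O yield, promote→Q0. Q0=[P3] Q1=[P1] Q2=[]
t=26-27: P3@Q0 runs 1, rem=1, I/O yield, promote→Q0. Q0=[P3] Q1=[P1] Q2=[]
t=27-28: P3@Q0 runs 1, rem=0, completes. Q0=[] Q1=[P1] Q2=[]
t=28-33: P1@Q1 runs 5, rem=5, quantum used, demote→Q2. Q0=[] Q1=[] Q2=[P1]
t=33-38: P1@Q2 runs 5, rem=0, completes. Q0=[] Q1=[] Q2=[]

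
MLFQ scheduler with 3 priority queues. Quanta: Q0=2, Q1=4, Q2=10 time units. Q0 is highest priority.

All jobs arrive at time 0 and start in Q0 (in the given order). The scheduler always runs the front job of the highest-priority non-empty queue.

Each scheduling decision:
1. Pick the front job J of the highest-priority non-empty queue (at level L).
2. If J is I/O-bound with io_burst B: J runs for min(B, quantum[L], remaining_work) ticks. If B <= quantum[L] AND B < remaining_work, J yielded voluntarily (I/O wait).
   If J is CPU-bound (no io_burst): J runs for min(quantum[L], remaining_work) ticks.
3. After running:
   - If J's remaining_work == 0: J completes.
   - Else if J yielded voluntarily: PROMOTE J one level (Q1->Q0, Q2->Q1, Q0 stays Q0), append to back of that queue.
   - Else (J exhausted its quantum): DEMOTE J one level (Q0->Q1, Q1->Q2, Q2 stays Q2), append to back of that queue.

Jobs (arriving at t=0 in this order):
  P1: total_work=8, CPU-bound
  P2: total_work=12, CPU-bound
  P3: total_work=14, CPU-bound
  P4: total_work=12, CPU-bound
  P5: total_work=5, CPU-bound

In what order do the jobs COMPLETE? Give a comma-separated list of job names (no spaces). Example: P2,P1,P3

Answer: P5,P1,P2,P3,P4

Derivation:
t=0-2: P1@Q0 runs 2, rem=6, quantum used, demote→Q1. Q0=[P2,P3,P4,P5] Q1=[P1] Q2=[]
t=2-4: P2@Q0 runs 2, rem=10, quantum used, demote→Q1. Q0=[P3,P4,P5] Q1=[P1,P2] Q2=[]
t=4-6: P3@Q0 runs 2, rem=12, quantum used, demote→Q1. Q0=[P4,P5] Q1=[P1,P2,P3] Q2=[]
t=6-8: P4@Q0 runs 2, rem=10, quantum used, demote→Q1. Q0=[P5] Q1=[P1,P2,P3,P4] Q2=[]
t=8-10: P5@Q0 runs 2, rem=3, quantum used, demote→Q1. Q0=[] Q1=[P1,P2,P3,P4,P5] Q2=[]
t=10-14: P1@Q1 runs 4, rem=2, quantum used, demote→Q2. Q0=[] Q1=[P2,P3,P4,P5] Q2=[P1]
t=14-18: P2@Q1 runs 4, rem=6, quantum used, demote→Q2. Q0=[] Q1=[P3,P4,P5] Q2=[P1,P2]
t=18-22: P3@Q1 runs 4, rem=8, quantum used, demote→Q2. Q0=[] Q1=[P4,P5] Q2=[P1,P2,P3]
t=22-26: P4@Q1 runs 4, rem=6, quantum used, demote→Q2. Q0=[] Q1=[P5] Q2=[P1,P2,P3,P4]
t=26-29: P5@Q1 runs 3, rem=0, completes. Q0=[] Q1=[] Q2=[P1,P2,P3,P4]
t=29-31: P1@Q2 runs 2, rem=0, completes. Q0=[] Q1=[] Q2=[P2,P3,P4]
t=31-37: P2@Q2 runs 6, rem=0, completes. Q0=[] Q1=[] Q2=[P3,P4]
t=37-45: P3@Q2 runs 8, rem=0, completes. Q0=[] Q1=[] Q2=[P4]
t=45-51: P4@Q2 runs 6, rem=0, completes. Q0=[] Q1=[] Q2=[]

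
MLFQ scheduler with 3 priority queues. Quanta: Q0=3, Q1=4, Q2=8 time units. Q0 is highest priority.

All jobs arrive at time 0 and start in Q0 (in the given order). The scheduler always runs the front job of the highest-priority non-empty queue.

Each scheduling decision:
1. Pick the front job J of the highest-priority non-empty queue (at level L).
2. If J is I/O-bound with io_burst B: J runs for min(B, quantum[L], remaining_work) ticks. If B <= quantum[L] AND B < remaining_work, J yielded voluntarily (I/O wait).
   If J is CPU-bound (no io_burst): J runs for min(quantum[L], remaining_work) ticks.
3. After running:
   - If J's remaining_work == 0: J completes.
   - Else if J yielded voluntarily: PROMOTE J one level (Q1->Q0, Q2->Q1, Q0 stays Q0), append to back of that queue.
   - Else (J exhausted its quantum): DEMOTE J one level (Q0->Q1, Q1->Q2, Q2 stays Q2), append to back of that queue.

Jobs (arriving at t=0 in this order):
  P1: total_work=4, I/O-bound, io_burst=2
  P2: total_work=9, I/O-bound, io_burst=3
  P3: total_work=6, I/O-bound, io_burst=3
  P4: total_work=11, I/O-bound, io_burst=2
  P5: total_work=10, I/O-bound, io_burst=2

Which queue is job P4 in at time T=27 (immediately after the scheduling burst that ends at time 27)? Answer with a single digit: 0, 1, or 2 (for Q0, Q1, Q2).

Answer: 0

Derivation:
t=0-2: P1@Q0 runs 2, rem=2, I/O yield, promote→Q0. Q0=[P2,P3,P4,P5,P1] Q1=[] Q2=[]
t=2-5: P2@Q0 runs 3, rem=6, I/O yield, promote→Q0. Q0=[P3,P4,P5,P1,P2] Q1=[] Q2=[]
t=5-8: P3@Q0 runs 3, rem=3, I/O yield, promote→Q0. Q0=[P4,P5,P1,P2,P3] Q1=[] Q2=[]
t=8-10: P4@Q0 runs 2, rem=9, I/O yield, promote→Q0. Q0=[P5,P1,P2,P3,P4] Q1=[] Q2=[]
t=10-12: P5@Q0 runs 2, rem=8, I/O yield, promote→Q0. Q0=[P1,P2,P3,P4,P5] Q1=[] Q2=[]
t=12-14: P1@Q0 runs 2, rem=0, completes. Q0=[P2,P3,P4,P5] Q1=[] Q2=[]
t=14-17: P2@Q0 runs 3, rem=3, I/O yield, promote→Q0. Q0=[P3,P4,P5,P2] Q1=[] Q2=[]
t=17-20: P3@Q0 runs 3, rem=0, completes. Q0=[P4,P5,P2] Q1=[] Q2=[]
t=20-22: P4@Q0 runs 2, rem=7, I/O yield, promote→Q0. Q0=[P5,P2,P4] Q1=[] Q2=[]
t=22-24: P5@Q0 runs 2, rem=6, I/O yield, promote→Q0. Q0=[P2,P4,P5] Q1=[] Q2=[]
t=24-27: P2@Q0 runs 3, rem=0, completes. Q0=[P4,P5] Q1=[] Q2=[]
t=27-29: P4@Q0 runs 2, rem=5, I/O yield, promote→Q0. Q0=[P5,P4] Q1=[] Q2=[]
t=29-31: P5@Q0 runs 2, rem=4, I/O yield, promote→Q0. Q0=[P4,P5] Q1=[] Q2=[]
t=31-33: P4@Q0 runs 2, rem=3, I/O yield, promote→Q0. Q0=[P5,P4] Q1=[] Q2=[]
t=33-35: P5@Q0 runs 2, rem=2, I/O yield, promote→Q0. Q0=[P4,P5] Q1=[] Q2=[]
t=35-37: P4@Q0 runs 2, rem=1, I/O yield, promote→Q0. Q0=[P5,P4] Q1=[] Q2=[]
t=37-39: P5@Q0 runs 2, rem=0, completes. Q0=[P4] Q1=[] Q2=[]
t=39-40: P4@Q0 runs 1, rem=0, completes. Q0=[] Q1=[] Q2=[]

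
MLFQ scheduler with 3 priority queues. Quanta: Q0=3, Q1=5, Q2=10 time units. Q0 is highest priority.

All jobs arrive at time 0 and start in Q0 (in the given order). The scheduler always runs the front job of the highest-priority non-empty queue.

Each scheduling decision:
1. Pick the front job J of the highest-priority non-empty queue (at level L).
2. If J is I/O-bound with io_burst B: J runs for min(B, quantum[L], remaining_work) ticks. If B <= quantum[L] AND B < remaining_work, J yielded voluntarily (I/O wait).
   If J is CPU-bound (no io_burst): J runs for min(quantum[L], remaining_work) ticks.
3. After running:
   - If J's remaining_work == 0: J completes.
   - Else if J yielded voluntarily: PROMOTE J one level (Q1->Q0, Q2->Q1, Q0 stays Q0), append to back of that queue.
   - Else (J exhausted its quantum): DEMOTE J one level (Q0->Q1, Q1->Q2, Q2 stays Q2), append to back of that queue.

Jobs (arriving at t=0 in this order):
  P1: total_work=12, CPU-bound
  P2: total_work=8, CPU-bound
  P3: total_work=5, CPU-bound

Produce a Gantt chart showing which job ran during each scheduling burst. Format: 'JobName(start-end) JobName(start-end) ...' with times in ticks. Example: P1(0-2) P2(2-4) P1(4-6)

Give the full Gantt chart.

t=0-3: P1@Q0 runs 3, rem=9, quantum used, demote→Q1. Q0=[P2,P3] Q1=[P1] Q2=[]
t=3-6: P2@Q0 runs 3, rem=5, quantum used, demote→Q1. Q0=[P3] Q1=[P1,P2] Q2=[]
t=6-9: P3@Q0 runs 3, rem=2, quantum used, demote→Q1. Q0=[] Q1=[P1,P2,P3] Q2=[]
t=9-14: P1@Q1 runs 5, rem=4, quantum used, demote→Q2. Q0=[] Q1=[P2,P3] Q2=[P1]
t=14-19: P2@Q1 runs 5, rem=0, completes. Q0=[] Q1=[P3] Q2=[P1]
t=19-21: P3@Q1 runs 2, rem=0, completes. Q0=[] Q1=[] Q2=[P1]
t=21-25: P1@Q2 runs 4, rem=0, completes. Q0=[] Q1=[] Q2=[]

Answer: P1(0-3) P2(3-6) P3(6-9) P1(9-14) P2(14-19) P3(19-21) P1(21-25)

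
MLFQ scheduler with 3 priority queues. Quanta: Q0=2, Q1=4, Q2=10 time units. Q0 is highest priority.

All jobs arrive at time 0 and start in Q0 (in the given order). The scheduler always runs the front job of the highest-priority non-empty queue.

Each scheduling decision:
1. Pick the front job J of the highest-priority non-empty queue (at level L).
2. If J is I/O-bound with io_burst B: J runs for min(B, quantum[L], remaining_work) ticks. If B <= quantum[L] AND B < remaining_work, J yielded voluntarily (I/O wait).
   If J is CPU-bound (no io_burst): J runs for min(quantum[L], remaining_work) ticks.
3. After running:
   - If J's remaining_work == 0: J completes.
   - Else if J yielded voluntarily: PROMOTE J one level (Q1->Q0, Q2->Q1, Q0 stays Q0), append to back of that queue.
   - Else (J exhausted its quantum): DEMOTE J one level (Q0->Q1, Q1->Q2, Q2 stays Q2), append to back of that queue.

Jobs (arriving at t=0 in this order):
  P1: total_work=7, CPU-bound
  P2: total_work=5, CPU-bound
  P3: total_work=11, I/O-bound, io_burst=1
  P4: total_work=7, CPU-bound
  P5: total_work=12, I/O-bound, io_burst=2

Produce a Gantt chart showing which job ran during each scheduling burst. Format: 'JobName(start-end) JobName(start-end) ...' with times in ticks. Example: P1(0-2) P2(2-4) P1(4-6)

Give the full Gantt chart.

t=0-2: P1@Q0 runs 2, rem=5, quantum used, demote→Q1. Q0=[P2,P3,P4,P5] Q1=[P1] Q2=[]
t=2-4: P2@Q0 runs 2, rem=3, quantum used, demote→Q1. Q0=[P3,P4,P5] Q1=[P1,P2] Q2=[]
t=4-5: P3@Q0 runs 1, rem=10, I/O yield, promote→Q0. Q0=[P4,P5,P3] Q1=[P1,P2] Q2=[]
t=5-7: P4@Q0 runs 2, rem=5, quantum used, demote→Q1. Q0=[P5,P3] Q1=[P1,P2,P4] Q2=[]
t=7-9: P5@Q0 runs 2, rem=10, I/O yield, promote→Q0. Q0=[P3,P5] Q1=[P1,P2,P4] Q2=[]
t=9-10: P3@Q0 runs 1, rem=9, I/O yield, promote→Q0. Q0=[P5,P3] Q1=[P1,P2,P4] Q2=[]
t=10-12: P5@Q0 runs 2, rem=8, I/O yield, promote→Q0. Q0=[P3,P5] Q1=[P1,P2,P4] Q2=[]
t=12-13: P3@Q0 runs 1, rem=8, I/O yield, promote→Q0. Q0=[P5,P3] Q1=[P1,P2,P4] Q2=[]
t=13-15: P5@Q0 runs 2, rem=6, I/O yield, promote→Q0. Q0=[P3,P5] Q1=[P1,P2,P4] Q2=[]
t=15-16: P3@Q0 runs 1, rem=7, I/O yield, promote→Q0. Q0=[P5,P3] Q1=[P1,P2,P4] Q2=[]
t=16-18: P5@Q0 runs 2, rem=4, I/O yield, promote→Q0. Q0=[P3,P5] Q1=[P1,P2,P4] Q2=[]
t=18-19: P3@Q0 runs 1, rem=6, I/O yield, promote→Q0. Q0=[P5,P3] Q1=[P1,P2,P4] Q2=[]
t=19-21: P5@Q0 runs 2, rem=2, I/O yield, promote→Q0. Q0=[P3,P5] Q1=[P1,P2,P4] Q2=[]
t=21-22: P3@Q0 runs 1, rem=5, I/O yield, promote→Q0. Q0=[P5,P3] Q1=[P1,P2,P4] Q2=[]
t=22-24: P5@Q0 runs 2, rem=0, completes. Q0=[P3] Q1=[P1,P2,P4] Q2=[]
t=24-25: P3@Q0 runs 1, rem=4, I/O yield, promote→Q0. Q0=[P3] Q1=[P1,P2,P4] Q2=[]
t=25-26: P3@Q0 runs 1, rem=3, I/O yield, promote→Q0. Q0=[P3] Q1=[P1,P2,P4] Q2=[]
t=26-27: P3@Q0 runs 1, rem=2, I/O yield, promote→Q0. Q0=[P3] Q1=[P1,P2,P4] Q2=[]
t=27-28: P3@Q0 runs 1, rem=1, I/O yield, promote→Q0. Q0=[P3] Q1=[P1,P2,P4] Q2=[]
t=28-29: P3@Q0 runs 1, rem=0, completes. Q0=[] Q1=[P1,P2,P4] Q2=[]
t=29-33: P1@Q1 runs 4, rem=1, quantum used, demote→Q2. Q0=[] Q1=[P2,P4] Q2=[P1]
t=33-36: P2@Q1 runs 3, rem=0, completes. Q0=[] Q1=[P4] Q2=[P1]
t=36-40: P4@Q1 runs 4, rem=1, quantum used, demote→Q2. Q0=[] Q1=[] Q2=[P1,P4]
t=40-41: P1@Q2 runs 1, rem=0, completes. Q0=[] Q1=[] Q2=[P4]
t=41-42: P4@Q2 runs 1, rem=0, completes. Q0=[] Q1=[] Q2=[]

Answer: P1(0-2) P2(2-4) P3(4-5) P4(5-7) P5(7-9) P3(9-10) P5(10-12) P3(12-13) P5(13-15) P3(15-16) P5(16-18) P3(18-19) P5(19-21) P3(21-22) P5(22-24) P3(24-25) P3(25-26) P3(26-27) P3(27-28) P3(28-29) P1(29-33) P2(33-36) P4(36-40) P1(40-41) P4(41-42)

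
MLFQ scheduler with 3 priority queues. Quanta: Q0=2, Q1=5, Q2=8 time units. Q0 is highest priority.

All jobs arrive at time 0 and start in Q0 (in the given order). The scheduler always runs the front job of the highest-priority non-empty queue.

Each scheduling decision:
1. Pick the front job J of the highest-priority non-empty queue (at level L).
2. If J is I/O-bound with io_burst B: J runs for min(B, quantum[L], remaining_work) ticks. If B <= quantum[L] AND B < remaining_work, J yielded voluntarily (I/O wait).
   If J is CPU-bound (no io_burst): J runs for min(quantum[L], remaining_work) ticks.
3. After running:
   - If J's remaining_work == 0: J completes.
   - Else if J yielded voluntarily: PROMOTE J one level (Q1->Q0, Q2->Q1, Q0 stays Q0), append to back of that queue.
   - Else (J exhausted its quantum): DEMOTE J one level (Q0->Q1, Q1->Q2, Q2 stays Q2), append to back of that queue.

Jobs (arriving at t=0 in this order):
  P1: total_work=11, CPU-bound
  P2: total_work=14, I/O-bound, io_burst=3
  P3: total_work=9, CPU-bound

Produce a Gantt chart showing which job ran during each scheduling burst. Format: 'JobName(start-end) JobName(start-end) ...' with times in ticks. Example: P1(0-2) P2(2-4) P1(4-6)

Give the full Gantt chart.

Answer: P1(0-2) P2(2-4) P3(4-6) P1(6-11) P2(11-14) P2(14-16) P3(16-21) P2(21-24) P2(24-26) P2(26-28) P1(28-32) P3(32-34)

Derivation:
t=0-2: P1@Q0 runs 2, rem=9, quantum used, demote→Q1. Q0=[P2,P3] Q1=[P1] Q2=[]
t=2-4: P2@Q0 runs 2, rem=12, quantum used, demote→Q1. Q0=[P3] Q1=[P1,P2] Q2=[]
t=4-6: P3@Q0 runs 2, rem=7, quantum used, demote→Q1. Q0=[] Q1=[P1,P2,P3] Q2=[]
t=6-11: P1@Q1 runs 5, rem=4, quantum used, demote→Q2. Q0=[] Q1=[P2,P3] Q2=[P1]
t=11-14: P2@Q1 runs 3, rem=9, I/O yield, promote→Q0. Q0=[P2] Q1=[P3] Q2=[P1]
t=14-16: P2@Q0 runs 2, rem=7, quantum used, demote→Q1. Q0=[] Q1=[P3,P2] Q2=[P1]
t=16-21: P3@Q1 runs 5, rem=2, quantum used, demote→Q2. Q0=[] Q1=[P2] Q2=[P1,P3]
t=21-24: P2@Q1 runs 3, rem=4, I/O yield, promote→Q0. Q0=[P2] Q1=[] Q2=[P1,P3]
t=24-26: P2@Q0 runs 2, rem=2, quantum used, demote→Q1. Q0=[] Q1=[P2] Q2=[P1,P3]
t=26-28: P2@Q1 runs 2, rem=0, completes. Q0=[] Q1=[] Q2=[P1,P3]
t=28-32: P1@Q2 runs 4, rem=0, completes. Q0=[] Q1=[] Q2=[P3]
t=32-34: P3@Q2 runs 2, rem=0, completes. Q0=[] Q1=[] Q2=[]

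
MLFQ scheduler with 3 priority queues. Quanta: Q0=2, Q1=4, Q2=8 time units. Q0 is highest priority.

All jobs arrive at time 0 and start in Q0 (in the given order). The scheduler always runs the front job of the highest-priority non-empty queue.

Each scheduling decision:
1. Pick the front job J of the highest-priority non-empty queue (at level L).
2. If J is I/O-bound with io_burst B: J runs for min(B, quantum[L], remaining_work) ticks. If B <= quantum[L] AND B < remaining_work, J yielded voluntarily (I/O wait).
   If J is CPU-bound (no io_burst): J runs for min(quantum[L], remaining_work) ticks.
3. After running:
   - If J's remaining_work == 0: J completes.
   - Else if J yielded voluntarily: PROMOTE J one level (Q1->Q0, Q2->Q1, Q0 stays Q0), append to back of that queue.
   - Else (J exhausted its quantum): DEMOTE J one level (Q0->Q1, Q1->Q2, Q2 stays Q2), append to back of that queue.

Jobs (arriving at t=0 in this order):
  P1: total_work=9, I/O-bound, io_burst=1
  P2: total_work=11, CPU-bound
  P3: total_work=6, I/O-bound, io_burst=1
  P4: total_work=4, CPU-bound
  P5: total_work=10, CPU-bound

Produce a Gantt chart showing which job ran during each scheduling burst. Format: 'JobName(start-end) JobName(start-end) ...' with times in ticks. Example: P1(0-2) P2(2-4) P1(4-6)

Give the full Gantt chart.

Answer: P1(0-1) P2(1-3) P3(3-4) P4(4-6) P5(6-8) P1(8-9) P3(9-10) P1(10-11) P3(11-12) P1(12-13) P3(13-14) P1(14-15) P3(15-16) P1(16-17) P3(17-18) P1(18-19) P1(19-20) P1(20-21) P2(21-25) P4(25-27) P5(27-31) P2(31-36) P5(36-40)

Derivation:
t=0-1: P1@Q0 runs 1, rem=8, I/O yield, promote→Q0. Q0=[P2,P3,P4,P5,P1] Q1=[] Q2=[]
t=1-3: P2@Q0 runs 2, rem=9, quantum used, demote→Q1. Q0=[P3,P4,P5,P1] Q1=[P2] Q2=[]
t=3-4: P3@Q0 runs 1, rem=5, I/O yield, promote→Q0. Q0=[P4,P5,P1,P3] Q1=[P2] Q2=[]
t=4-6: P4@Q0 runs 2, rem=2, quantum used, demote→Q1. Q0=[P5,P1,P3] Q1=[P2,P4] Q2=[]
t=6-8: P5@Q0 runs 2, rem=8, quantum used, demote→Q1. Q0=[P1,P3] Q1=[P2,P4,P5] Q2=[]
t=8-9: P1@Q0 runs 1, rem=7, I/O yield, promote→Q0. Q0=[P3,P1] Q1=[P2,P4,P5] Q2=[]
t=9-10: P3@Q0 runs 1, rem=4, I/O yield, promote→Q0. Q0=[P1,P3] Q1=[P2,P4,P5] Q2=[]
t=10-11: P1@Q0 runs 1, rem=6, I/O yield, promote→Q0. Q0=[P3,P1] Q1=[P2,P4,P5] Q2=[]
t=11-12: P3@Q0 runs 1, rem=3, I/O yield, promote→Q0. Q0=[P1,P3] Q1=[P2,P4,P5] Q2=[]
t=12-13: P1@Q0 runs 1, rem=5, I/O yield, promote→Q0. Q0=[P3,P1] Q1=[P2,P4,P5] Q2=[]
t=13-14: P3@Q0 runs 1, rem=2, I/O yield, promote→Q0. Q0=[P1,P3] Q1=[P2,P4,P5] Q2=[]
t=14-15: P1@Q0 runs 1, rem=4, I/O yield, promote→Q0. Q0=[P3,P1] Q1=[P2,P4,P5] Q2=[]
t=15-16: P3@Q0 runs 1, rem=1, I/O yield, promote→Q0. Q0=[P1,P3] Q1=[P2,P4,P5] Q2=[]
t=16-17: P1@Q0 runs 1, rem=3, I/O yield, promote→Q0. Q0=[P3,P1] Q1=[P2,P4,P5] Q2=[]
t=17-18: P3@Q0 runs 1, rem=0, completes. Q0=[P1] Q1=[P2,P4,P5] Q2=[]
t=18-19: P1@Q0 runs 1, rem=2, I/O yield, promote→Q0. Q0=[P1] Q1=[P2,P4,P5] Q2=[]
t=19-20: P1@Q0 runs 1, rem=1, I/O yield, promote→Q0. Q0=[P1] Q1=[P2,P4,P5] Q2=[]
t=20-21: P1@Q0 runs 1, rem=0, completes. Q0=[] Q1=[P2,P4,P5] Q2=[]
t=21-25: P2@Q1 runs 4, rem=5, quantum used, demote→Q2. Q0=[] Q1=[P4,P5] Q2=[P2]
t=25-27: P4@Q1 runs 2, rem=0, completes. Q0=[] Q1=[P5] Q2=[P2]
t=27-31: P5@Q1 runs 4, rem=4, quantum used, demote→Q2. Q0=[] Q1=[] Q2=[P2,P5]
t=31-36: P2@Q2 runs 5, rem=0, completes. Q0=[] Q1=[] Q2=[P5]
t=36-40: P5@Q2 runs 4, rem=0, completes. Q0=[] Q1=[] Q2=[]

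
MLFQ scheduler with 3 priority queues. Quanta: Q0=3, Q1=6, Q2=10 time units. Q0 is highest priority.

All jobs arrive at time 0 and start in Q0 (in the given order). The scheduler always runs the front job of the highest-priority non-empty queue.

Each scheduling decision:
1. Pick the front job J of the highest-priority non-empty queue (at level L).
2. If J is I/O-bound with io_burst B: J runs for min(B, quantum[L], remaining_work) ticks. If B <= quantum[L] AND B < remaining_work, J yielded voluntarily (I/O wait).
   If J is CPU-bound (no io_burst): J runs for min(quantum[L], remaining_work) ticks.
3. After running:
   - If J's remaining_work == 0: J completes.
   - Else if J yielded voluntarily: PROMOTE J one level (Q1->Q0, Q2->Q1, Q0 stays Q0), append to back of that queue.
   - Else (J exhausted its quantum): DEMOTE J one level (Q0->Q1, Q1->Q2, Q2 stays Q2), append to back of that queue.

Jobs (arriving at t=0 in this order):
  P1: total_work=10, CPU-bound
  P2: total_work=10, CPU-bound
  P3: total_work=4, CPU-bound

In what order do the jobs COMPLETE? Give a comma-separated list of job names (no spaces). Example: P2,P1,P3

t=0-3: P1@Q0 runs 3, rem=7, quantum used, demote→Q1. Q0=[P2,P3] Q1=[P1] Q2=[]
t=3-6: P2@Q0 runs 3, rem=7, quantum used, demote→Q1. Q0=[P3] Q1=[P1,P2] Q2=[]
t=6-9: P3@Q0 runs 3, rem=1, quantum used, demote→Q1. Q0=[] Q1=[P1,P2,P3] Q2=[]
t=9-15: P1@Q1 runs 6, rem=1, quantum used, demote→Q2. Q0=[] Q1=[P2,P3] Q2=[P1]
t=15-21: P2@Q1 runs 6, rem=1, quantum used, demote→Q2. Q0=[] Q1=[P3] Q2=[P1,P2]
t=21-22: P3@Q1 runs 1, rem=0, completes. Q0=[] Q1=[] Q2=[P1,P2]
t=22-23: P1@Q2 runs 1, rem=0, completes. Q0=[] Q1=[] Q2=[P2]
t=23-24: P2@Q2 runs 1, rem=0, completes. Q0=[] Q1=[] Q2=[]

Answer: P3,P1,P2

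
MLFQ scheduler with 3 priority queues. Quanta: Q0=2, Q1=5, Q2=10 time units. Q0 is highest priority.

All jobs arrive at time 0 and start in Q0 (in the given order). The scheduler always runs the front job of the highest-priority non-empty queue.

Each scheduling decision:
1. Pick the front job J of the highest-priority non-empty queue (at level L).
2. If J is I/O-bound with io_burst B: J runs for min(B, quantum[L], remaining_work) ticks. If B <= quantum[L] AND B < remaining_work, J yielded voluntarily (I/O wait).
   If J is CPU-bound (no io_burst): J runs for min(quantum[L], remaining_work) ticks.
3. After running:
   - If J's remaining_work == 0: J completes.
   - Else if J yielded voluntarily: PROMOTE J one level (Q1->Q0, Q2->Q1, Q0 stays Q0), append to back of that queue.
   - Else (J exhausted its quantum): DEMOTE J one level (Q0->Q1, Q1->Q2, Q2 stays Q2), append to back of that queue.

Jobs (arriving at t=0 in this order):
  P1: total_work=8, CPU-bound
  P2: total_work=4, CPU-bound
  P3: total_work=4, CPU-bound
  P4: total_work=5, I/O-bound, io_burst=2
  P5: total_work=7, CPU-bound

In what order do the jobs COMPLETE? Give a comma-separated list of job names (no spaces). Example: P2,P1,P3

t=0-2: P1@Q0 runs 2, rem=6, quantum used, demote→Q1. Q0=[P2,P3,P4,P5] Q1=[P1] Q2=[]
t=2-4: P2@Q0 runs 2, rem=2, quantum used, demote→Q1. Q0=[P3,P4,P5] Q1=[P1,P2] Q2=[]
t=4-6: P3@Q0 runs 2, rem=2, quantum used, demote→Q1. Q0=[P4,P5] Q1=[P1,P2,P3] Q2=[]
t=6-8: P4@Q0 runs 2, rem=3, I/O yield, promote→Q0. Q0=[P5,P4] Q1=[P1,P2,P3] Q2=[]
t=8-10: P5@Q0 runs 2, rem=5, quantum used, demote→Q1. Q0=[P4] Q1=[P1,P2,P3,P5] Q2=[]
t=10-12: P4@Q0 runs 2, rem=1, I/O yield, promote→Q0. Q0=[P4] Q1=[P1,P2,P3,P5] Q2=[]
t=12-13: P4@Q0 runs 1, rem=0, completes. Q0=[] Q1=[P1,P2,P3,P5] Q2=[]
t=13-18: P1@Q1 runs 5, rem=1, quantum used, demote→Q2. Q0=[] Q1=[P2,P3,P5] Q2=[P1]
t=18-20: P2@Q1 runs 2, rem=0, completes. Q0=[] Q1=[P3,P5] Q2=[P1]
t=20-22: P3@Q1 runs 2, rem=0, completes. Q0=[] Q1=[P5] Q2=[P1]
t=22-27: P5@Q1 runs 5, rem=0, completes. Q0=[] Q1=[] Q2=[P1]
t=27-28: P1@Q2 runs 1, rem=0, completes. Q0=[] Q1=[] Q2=[]

Answer: P4,P2,P3,P5,P1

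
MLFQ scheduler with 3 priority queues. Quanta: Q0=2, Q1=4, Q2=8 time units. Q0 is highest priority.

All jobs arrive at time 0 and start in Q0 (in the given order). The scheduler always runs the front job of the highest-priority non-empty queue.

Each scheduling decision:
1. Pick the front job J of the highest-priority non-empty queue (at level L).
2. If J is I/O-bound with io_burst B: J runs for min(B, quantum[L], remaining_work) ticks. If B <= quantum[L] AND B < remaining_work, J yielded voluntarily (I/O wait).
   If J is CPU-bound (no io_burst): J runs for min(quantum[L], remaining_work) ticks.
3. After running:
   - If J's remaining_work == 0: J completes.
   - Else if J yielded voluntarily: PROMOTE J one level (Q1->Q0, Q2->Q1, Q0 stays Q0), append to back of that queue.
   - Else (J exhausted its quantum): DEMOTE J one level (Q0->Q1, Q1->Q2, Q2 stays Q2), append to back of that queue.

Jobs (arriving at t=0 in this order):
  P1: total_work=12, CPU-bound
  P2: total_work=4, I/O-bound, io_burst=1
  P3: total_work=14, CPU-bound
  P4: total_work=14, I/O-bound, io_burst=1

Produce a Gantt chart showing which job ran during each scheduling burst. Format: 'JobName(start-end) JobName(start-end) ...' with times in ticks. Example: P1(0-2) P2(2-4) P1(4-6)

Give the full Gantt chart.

t=0-2: P1@Q0 runs 2, rem=10, quantum used, demote→Q1. Q0=[P2,P3,P4] Q1=[P1] Q2=[]
t=2-3: P2@Q0 runs 1, rem=3, I/O yield, promote→Q0. Q0=[P3,P4,P2] Q1=[P1] Q2=[]
t=3-5: P3@Q0 runs 2, rem=12, quantum used, demote→Q1. Q0=[P4,P2] Q1=[P1,P3] Q2=[]
t=5-6: P4@Q0 runs 1, rem=13, I/O yield, promote→Q0. Q0=[P2,P4] Q1=[P1,P3] Q2=[]
t=6-7: P2@Q0 runs 1, rem=2, I/O yield, promote→Q0. Q0=[P4,P2] Q1=[P1,P3] Q2=[]
t=7-8: P4@Q0 runs 1, rem=12, I/O yield, promote→Q0. Q0=[P2,P4] Q1=[P1,P3] Q2=[]
t=8-9: P2@Q0 runs 1, rem=1, I/O yield, promote→Q0. Q0=[P4,P2] Q1=[P1,P3] Q2=[]
t=9-10: P4@Q0 runs 1, rem=11, I/O yield, promote→Q0. Q0=[P2,P4] Q1=[P1,P3] Q2=[]
t=10-11: P2@Q0 runs 1, rem=0, completes. Q0=[P4] Q1=[P1,P3] Q2=[]
t=11-12: P4@Q0 runs 1, rem=10, I/O yield, promote→Q0. Q0=[P4] Q1=[P1,P3] Q2=[]
t=12-13: P4@Q0 runs 1, rem=9, I/O yield, promote→Q0. Q0=[P4] Q1=[P1,P3] Q2=[]
t=13-14: P4@Q0 runs 1, rem=8, I/O yield, promote→Q0. Q0=[P4] Q1=[P1,P3] Q2=[]
t=14-15: P4@Q0 runs 1, rem=7, I/O yield, promote→Q0. Q0=[P4] Q1=[P1,P3] Q2=[]
t=15-16: P4@Q0 runs 1, rem=6, I/O yield, promote→Q0. Q0=[P4] Q1=[P1,P3] Q2=[]
t=16-17: P4@Q0 runs 1, rem=5, I/O yield, promote→Q0. Q0=[P4] Q1=[P1,P3] Q2=[]
t=17-18: P4@Q0 runs 1, rem=4, I/O yield, promote→Q0. Q0=[P4] Q1=[P1,P3] Q2=[]
t=18-19: P4@Q0 runs 1, rem=3, I/O yield, promote→Q0. Q0=[P4] Q1=[P1,P3] Q2=[]
t=19-20: P4@Q0 runs 1, rem=2, I/O yield, promote→Q0. Q0=[P4] Q1=[P1,P3] Q2=[]
t=20-21: P4@Q0 runs 1, rem=1, I/O yield, promote→Q0. Q0=[P4] Q1=[P1,P3] Q2=[]
t=21-22: P4@Q0 runs 1, rem=0, completes. Q0=[] Q1=[P1,P3] Q2=[]
t=22-26: P1@Q1 runs 4, rem=6, quantum used, demote→Q2. Q0=[] Q1=[P3] Q2=[P1]
t=26-30: P3@Q1 runs 4, rem=8, quantum used, demote→Q2. Q0=[] Q1=[] Q2=[P1,P3]
t=30-36: P1@Q2 runs 6, rem=0, completes. Q0=[] Q1=[] Q2=[P3]
t=36-44: P3@Q2 runs 8, rem=0, completes. Q0=[] Q1=[] Q2=[]

Answer: P1(0-2) P2(2-3) P3(3-5) P4(5-6) P2(6-7) P4(7-8) P2(8-9) P4(9-10) P2(10-11) P4(11-12) P4(12-13) P4(13-14) P4(14-15) P4(15-16) P4(16-17) P4(17-18) P4(18-19) P4(19-20) P4(20-21) P4(21-22) P1(22-26) P3(26-30) P1(30-36) P3(36-44)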